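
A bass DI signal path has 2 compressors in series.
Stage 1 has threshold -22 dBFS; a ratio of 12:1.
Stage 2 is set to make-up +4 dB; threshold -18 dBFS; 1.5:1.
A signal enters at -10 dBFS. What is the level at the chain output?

Stage 1: -10 dBFS is 12 dB over -22 dBFS; at 12:1 that becomes 1 dB over, giving -21 dBFS.
Stage 2: -21 dBFS ≤ -18 dBFS, so stage 2 doesn't engage; make-up brings it to -17 dBFS.

-17 dBFS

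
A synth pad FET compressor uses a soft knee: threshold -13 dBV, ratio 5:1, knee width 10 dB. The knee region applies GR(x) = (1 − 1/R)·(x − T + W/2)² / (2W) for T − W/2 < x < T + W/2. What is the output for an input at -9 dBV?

x − T + W/2 = -9 − (-13) + 5 = 9.
GR = (1 − 1/5) × 9² / 20 = 0.8 × 81 / 20 = 3.24 dB.
Output = -9 − 3.24 = -12.24 dBV.

-12.24 dBV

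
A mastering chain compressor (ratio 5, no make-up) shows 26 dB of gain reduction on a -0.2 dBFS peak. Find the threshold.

-32.7 dBFS

Gain reduction = -0.2 − (-26.2) = 26 dB; output overshoot = GR / (R − 1) = 26 / 4 = 6.5 dB.
Threshold = output − output overshoot = -26.2 − 6.5 = -32.7 dBFS.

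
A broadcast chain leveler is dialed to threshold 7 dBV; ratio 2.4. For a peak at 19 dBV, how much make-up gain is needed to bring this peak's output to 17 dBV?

5 dB

Without make-up, output = threshold + overshoot/2.4 = 7 + 5 = 12 dBV.
Gap to target: 5 dB.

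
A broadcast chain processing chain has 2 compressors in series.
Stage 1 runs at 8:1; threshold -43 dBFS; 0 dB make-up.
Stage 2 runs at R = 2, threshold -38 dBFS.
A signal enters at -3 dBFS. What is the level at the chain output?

Stage 1: 40 dB above -43 dBFS, reduced 8:1 to 5 dB above → -38 dBFS.
Stage 2: below threshold (-38 ≤ -38); passes unchanged; output -38 dBFS.

-38 dBFS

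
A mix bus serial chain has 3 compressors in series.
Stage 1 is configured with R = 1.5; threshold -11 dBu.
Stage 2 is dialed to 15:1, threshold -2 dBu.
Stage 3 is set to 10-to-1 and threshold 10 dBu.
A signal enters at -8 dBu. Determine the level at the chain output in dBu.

Stage 1: overshoot 3 dB → 3/1.5 = 2 dB → -9 dBu.
Stage 2: -9 dBu ≤ -2 dBu, so stage 2 doesn't engage; output -9 dBu.
Stage 3: -9 dBu is at or below the 10 dBu threshold — no compression; output -9 dBu.

-9 dBu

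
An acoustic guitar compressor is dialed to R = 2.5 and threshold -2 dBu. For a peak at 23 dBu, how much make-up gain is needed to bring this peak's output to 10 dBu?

Without make-up, output = threshold + overshoot/2.5 = -2 + 10 = 8 dBu.
Gap to target: 2 dB.

2 dB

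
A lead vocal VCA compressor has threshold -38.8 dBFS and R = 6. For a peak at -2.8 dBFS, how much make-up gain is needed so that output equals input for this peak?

Overshoot 36 dB → 36/6 = 6 dB after compression, so the compressed level is -38.8 + 6 = -32.8 dBFS.
Make-up = target − compressed = -2.8 − (-32.8) = 30 dB.

30 dB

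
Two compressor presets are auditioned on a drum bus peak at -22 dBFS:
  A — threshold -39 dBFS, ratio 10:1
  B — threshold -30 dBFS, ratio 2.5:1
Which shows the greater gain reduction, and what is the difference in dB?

A, by 10.5 dB

A: GR = 17 − 17/10 = 15.3 dB.
B: GR = 8 − 8/2.5 = 4.8 dB.
A applies 10.5 dB more gain reduction.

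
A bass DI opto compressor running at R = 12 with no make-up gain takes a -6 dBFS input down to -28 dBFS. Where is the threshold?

-30 dBFS

Gain reduction = -6 − (-28) = 22 dB; output overshoot = GR / (R − 1) = 22 / 11 = 2 dB.
Threshold = output − output overshoot = -28 − 2 = -30 dBFS.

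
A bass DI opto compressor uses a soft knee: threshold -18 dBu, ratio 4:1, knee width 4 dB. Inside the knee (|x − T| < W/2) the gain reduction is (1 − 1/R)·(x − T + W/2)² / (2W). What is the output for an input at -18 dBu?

-18.375 dBu

x − T + W/2 = -18 − (-18) + 2 = 2.
GR = (1 − 1/4) × 2² / 8 = 0.75 × 4 / 8 = 0.375 dB.
Output = -18 − 0.375 = -18.375 dBu.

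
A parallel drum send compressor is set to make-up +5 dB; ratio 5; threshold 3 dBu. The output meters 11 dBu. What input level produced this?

Before make-up, the level was 11 − 5 = 6 dBu.
That's 3 dB above the 3 dBu threshold.
Undo the ratio: input overshoot = 3 × 5 = 15 dB, giving input = 18 dBu.

18 dBu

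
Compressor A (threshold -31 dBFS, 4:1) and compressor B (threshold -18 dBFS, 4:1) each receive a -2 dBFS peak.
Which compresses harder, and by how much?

A: overshoot 29 dB → output overshoot 7.25 dB → GR 21.75 dB.
B: overshoot 16 dB → output overshoot 4 dB → GR 12 dB.
A reduces 9.75 dB more.

A, by 9.75 dB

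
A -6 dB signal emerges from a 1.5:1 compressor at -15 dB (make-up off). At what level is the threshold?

-33 dB

Let T be the threshold. Output overshoot = (input overshoot)/R, so -15 − T = (-6 − T)/1.5.
1.5·(-15 − T) = -6 − T → 0.5·T = -22.5 − (-6) = -16.5.
T = -16.5/0.5 = -33 dB.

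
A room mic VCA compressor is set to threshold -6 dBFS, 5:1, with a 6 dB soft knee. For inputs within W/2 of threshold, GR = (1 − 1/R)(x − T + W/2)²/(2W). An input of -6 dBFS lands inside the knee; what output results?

-6.6 dBFS

x − T + W/2 = -6 − (-6) + 3 = 3.
GR = (1 − 1/5) × 3² / 12 = 0.8 × 9 / 12 = 0.6 dB.
Output = -6 − 0.6 = -6.6 dBFS.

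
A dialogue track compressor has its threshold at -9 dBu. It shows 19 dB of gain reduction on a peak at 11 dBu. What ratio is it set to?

20:1

Input overshoot = 11 − (-9) = 20 dB.
Output overshoot = 20 − 19 = 1 dB.
Ratio = input overshoot / output overshoot = 20 / 1 = 20.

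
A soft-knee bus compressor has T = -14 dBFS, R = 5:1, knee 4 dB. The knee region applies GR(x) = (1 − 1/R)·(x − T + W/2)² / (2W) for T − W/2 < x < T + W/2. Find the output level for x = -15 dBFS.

-15.1 dBFS

x − T + W/2 = -15 − (-14) + 2 = 1.
GR = (1 − 1/5) × 1² / 8 = 0.8 × 1 / 8 = 0.1 dB.
Output = -15 − 0.1 = -15.1 dBFS.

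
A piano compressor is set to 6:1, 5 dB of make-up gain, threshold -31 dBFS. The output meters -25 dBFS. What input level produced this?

-25 dBFS

Remove make-up: -25 − 5 = -30 dBFS.
Post-compression overshoot = -30 − (-31) = 1 dB.
Undo the ratio: input overshoot = 1 × 6 = 6 dB, giving input = -25 dBFS.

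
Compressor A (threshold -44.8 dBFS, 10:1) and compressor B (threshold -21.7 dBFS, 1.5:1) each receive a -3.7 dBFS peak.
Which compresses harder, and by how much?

A: 41.1 dB over, compressed to 4.11 dB over, so 36.99 dB of GR.
B: 18 dB over, compressed to 12 dB over, so 6 dB of GR.
Difference: 30.99 dB in favour of A.

A, by 30.99 dB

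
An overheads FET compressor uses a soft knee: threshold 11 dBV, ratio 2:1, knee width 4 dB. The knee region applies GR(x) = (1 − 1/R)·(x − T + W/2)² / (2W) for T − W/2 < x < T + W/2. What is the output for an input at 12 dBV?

11.4375 dBV

x − T + W/2 = 12 − 11 + 2 = 3.
GR = (1 − 1/2) × 3² / 8 = 0.5 × 9 / 8 = 0.5625 dB.
Output = 12 − 0.5625 = 11.4375 dBV.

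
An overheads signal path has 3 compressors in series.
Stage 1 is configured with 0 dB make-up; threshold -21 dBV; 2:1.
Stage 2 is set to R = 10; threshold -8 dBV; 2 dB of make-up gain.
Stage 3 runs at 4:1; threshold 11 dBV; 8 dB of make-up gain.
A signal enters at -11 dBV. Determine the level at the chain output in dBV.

-6 dBV

Stage 1: 10 dB above -21 dBV, reduced 2:1 to 5 dB above → -16 dBV.
Stage 2: -16 dBV ≤ -8 dBV, so stage 2 doesn't engage; make-up brings it to -14 dBV.
Stage 3: below threshold (-14 ≤ 11); passes unchanged; make-up brings it to -6 dBV.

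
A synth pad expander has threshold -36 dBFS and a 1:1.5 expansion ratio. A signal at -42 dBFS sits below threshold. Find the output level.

-45 dBFS

The input is 6 dB below the -36 dBFS threshold.
A 1:1.5 expander multiplies undershoot by 1.5: 6 × 1.5 = 9 dB below threshold.
Output = -36 − 9 = -45 dBFS.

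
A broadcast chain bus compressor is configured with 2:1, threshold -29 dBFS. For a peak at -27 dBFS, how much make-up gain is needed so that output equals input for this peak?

1 dB

The peak compresses to -29 + 2/2 = -28 dBFS.
To reach -27 dBFS requires -27 − (-28) = 1 dB of make-up.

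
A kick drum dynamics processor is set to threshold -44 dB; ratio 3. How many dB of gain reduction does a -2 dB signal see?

Overshoot = -2 − (-44) = 42 dB.
A 3:1 ratio leaves 14 dB of that excess.
So the signal is attenuated by 42 − 14 = 28 dB.

28 dB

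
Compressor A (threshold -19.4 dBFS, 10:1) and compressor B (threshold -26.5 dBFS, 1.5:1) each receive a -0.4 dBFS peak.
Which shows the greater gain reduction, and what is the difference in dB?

A: 19 dB over, compressed to 1.9 dB over, so 17.1 dB of GR.
B: 26.1 dB over, compressed to 17.4 dB over, so 8.7 dB of GR.
A reduces 8.4 dB more.

A, by 8.4 dB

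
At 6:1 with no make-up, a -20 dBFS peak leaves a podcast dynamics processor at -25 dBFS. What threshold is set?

Gain reduction = -20 − (-25) = 5 dB; output overshoot = GR / (R − 1) = 5 / 5 = 1 dB.
Threshold = output − output overshoot = -25 − 1 = -26 dBFS.

-26 dBFS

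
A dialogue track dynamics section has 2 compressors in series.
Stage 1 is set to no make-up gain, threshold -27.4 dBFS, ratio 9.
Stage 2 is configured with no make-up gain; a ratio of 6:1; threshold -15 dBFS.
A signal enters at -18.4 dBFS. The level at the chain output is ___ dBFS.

-26.4 dBFS

Stage 1: overshoot 9 dB → 9/9 = 1 dB → -26.4 dBFS.
Stage 2: below threshold (-26.4 ≤ -15); passes unchanged; output -26.4 dBFS.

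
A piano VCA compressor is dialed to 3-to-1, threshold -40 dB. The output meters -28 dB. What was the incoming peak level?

That's 12 dB above the -40 dB threshold.
Undo the ratio: input overshoot = 12 × 3 = 36 dB, giving input = -4 dB.

-4 dB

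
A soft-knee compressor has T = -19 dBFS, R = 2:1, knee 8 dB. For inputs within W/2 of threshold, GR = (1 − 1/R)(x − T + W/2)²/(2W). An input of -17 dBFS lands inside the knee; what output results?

x − T + W/2 = -17 − (-19) + 4 = 6.
GR = (1 − 1/2) × 6² / 16 = 0.5 × 36 / 16 = 1.125 dB.
Output = -17 − 1.125 = -18.125 dBFS.

-18.125 dBFS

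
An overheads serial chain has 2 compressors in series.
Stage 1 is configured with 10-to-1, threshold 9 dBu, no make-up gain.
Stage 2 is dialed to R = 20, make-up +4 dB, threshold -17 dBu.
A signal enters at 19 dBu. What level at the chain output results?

Stage 1: overshoot 10 dB → 10/10 = 1 dB → 10 dBu.
Stage 2: overshoot 27 dB → 27/20 = 1.35 dB → -15.65 dBu; +4 dB make-up → -11.65 dBu.

-11.65 dBu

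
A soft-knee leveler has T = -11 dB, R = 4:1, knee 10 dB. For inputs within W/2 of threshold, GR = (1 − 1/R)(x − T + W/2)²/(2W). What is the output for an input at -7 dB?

x − T + W/2 = -7 − (-11) + 5 = 9.
GR = (1 − 1/4) × 9² / 20 = 0.75 × 81 / 20 = 3.0375 dB.
Output = -7 − 3.0375 = -10.0375 dB.

-10.0375 dB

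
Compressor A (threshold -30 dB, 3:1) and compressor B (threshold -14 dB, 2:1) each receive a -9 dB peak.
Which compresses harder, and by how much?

A: overshoot 21 dB → output overshoot 7 dB → GR 14 dB.
B: overshoot 5 dB → output overshoot 2.5 dB → GR 2.5 dB.
A applies 11.5 dB more gain reduction.

A, by 11.5 dB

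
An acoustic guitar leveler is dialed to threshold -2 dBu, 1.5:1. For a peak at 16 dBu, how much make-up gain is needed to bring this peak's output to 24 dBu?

Overshoot 18 dB → 18/1.5 = 12 dB after compression, so the compressed level is -2 + 12 = 10 dBu.
Make-up = target − compressed = 24 − 10 = 14 dB.

14 dB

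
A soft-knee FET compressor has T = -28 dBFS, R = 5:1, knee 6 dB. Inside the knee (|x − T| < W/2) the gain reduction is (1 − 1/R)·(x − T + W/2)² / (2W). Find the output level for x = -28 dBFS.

x − T + W/2 = -28 − (-28) + 3 = 3.
GR = (1 − 1/5) × 3² / 12 = 0.8 × 9 / 12 = 0.6 dB.
Output = -28 − 0.6 = -28.6 dBFS.

-28.6 dBFS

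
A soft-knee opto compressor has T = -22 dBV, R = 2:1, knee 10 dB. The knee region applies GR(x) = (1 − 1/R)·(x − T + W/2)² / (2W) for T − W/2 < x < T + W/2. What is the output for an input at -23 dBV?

-23.4 dBV

x − T + W/2 = -23 − (-22) + 5 = 4.
GR = (1 − 1/2) × 4² / 20 = 0.5 × 16 / 20 = 0.4 dB.
Output = -23 − 0.4 = -23.4 dBV.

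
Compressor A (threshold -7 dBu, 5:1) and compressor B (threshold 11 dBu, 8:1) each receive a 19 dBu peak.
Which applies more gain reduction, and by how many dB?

A: overshoot 26 dB → output overshoot 5.2 dB → GR 20.8 dB.
B: overshoot 8 dB → output overshoot 1 dB → GR 7 dB.
A applies 13.8 dB more gain reduction.

A, by 13.8 dB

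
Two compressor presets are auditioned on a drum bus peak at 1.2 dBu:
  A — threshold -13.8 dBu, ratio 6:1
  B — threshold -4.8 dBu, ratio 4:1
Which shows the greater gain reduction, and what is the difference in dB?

A: GR = 15 − 15/6 = 12.5 dB.
B: GR = 6 − 6/4 = 4.5 dB.
Difference: 8 dB in favour of A.

A, by 8 dB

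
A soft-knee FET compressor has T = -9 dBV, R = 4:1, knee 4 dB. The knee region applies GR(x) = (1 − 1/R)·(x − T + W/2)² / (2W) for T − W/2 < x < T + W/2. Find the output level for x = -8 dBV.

x − T + W/2 = -8 − (-9) + 2 = 3.
GR = (1 − 1/4) × 3² / 8 = 0.75 × 9 / 8 = 0.84375 dB.
Output = -8 − 0.84375 = -8.84375 dBV.

-8.84375 dBV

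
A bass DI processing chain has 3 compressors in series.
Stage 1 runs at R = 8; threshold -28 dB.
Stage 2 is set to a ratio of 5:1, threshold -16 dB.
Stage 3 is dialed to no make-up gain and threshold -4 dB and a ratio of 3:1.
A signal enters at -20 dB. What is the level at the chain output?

-27 dB

Stage 1: 8 dB above -28 dB, reduced 8:1 to 1 dB above → -27 dB.
Stage 2: -27 dB ≤ -16 dB, so stage 2 doesn't engage; output -27 dB.
Stage 3: -27 dB is at or below the -4 dB threshold — no compression; output -27 dB.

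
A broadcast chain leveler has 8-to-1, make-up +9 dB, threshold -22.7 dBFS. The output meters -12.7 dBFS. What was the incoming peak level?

-14.7 dBFS

Remove make-up: -12.7 − 9 = -21.7 dBFS.
That's 1 dB above the -22.7 dBFS threshold.
Before 8:1 compression the overshoot was 1 × 8 = 8 dB, so input = -22.7 + 8 = -14.7 dBFS.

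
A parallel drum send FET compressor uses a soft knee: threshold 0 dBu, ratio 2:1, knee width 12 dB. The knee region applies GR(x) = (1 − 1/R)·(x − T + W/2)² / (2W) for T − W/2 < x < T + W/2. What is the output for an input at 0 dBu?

-0.75 dBu

x − T + W/2 = 0 − 0 + 6 = 6.
GR = (1 − 1/2) × 6² / 24 = 0.5 × 36 / 24 = 0.75 dB.
Output = 0 − 0.75 = -0.75 dBu.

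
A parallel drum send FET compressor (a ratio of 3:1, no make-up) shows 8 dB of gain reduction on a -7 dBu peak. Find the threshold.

Gain reduction = -7 − (-15) = 8 dB; output overshoot = GR / (R − 1) = 8 / 2 = 4 dB.
Threshold = output − output overshoot = -15 − 4 = -19 dBu.

-19 dBu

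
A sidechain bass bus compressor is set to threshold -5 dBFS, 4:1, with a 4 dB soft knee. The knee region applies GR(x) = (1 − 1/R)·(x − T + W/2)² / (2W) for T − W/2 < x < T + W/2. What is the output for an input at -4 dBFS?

-4.84375 dBFS

x − T + W/2 = -4 − (-5) + 2 = 3.
GR = (1 − 1/4) × 3² / 8 = 0.75 × 9 / 8 = 0.84375 dB.
Output = -4 − 0.84375 = -4.84375 dBFS.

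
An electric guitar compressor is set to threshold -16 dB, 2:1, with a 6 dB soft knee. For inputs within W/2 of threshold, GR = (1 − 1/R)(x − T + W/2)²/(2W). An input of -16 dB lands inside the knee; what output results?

x − T + W/2 = -16 − (-16) + 3 = 3.
GR = (1 − 1/2) × 3² / 12 = 0.5 × 9 / 12 = 0.375 dB.
Output = -16 − 0.375 = -16.375 dB.

-16.375 dB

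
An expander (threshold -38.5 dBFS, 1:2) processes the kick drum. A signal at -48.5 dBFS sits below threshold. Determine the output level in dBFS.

-58.5 dBFS

Undershoot = (-38.5) − (-48.5) = 10 dB.
At 1:2, that expands to 20 dB under threshold.
Output = -38.5 − 20 = -58.5 dBFS.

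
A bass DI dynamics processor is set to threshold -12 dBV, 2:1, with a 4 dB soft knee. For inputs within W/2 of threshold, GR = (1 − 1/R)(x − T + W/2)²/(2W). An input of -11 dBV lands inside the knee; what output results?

-11.5625 dBV

x − T + W/2 = -11 − (-12) + 2 = 3.
GR = (1 − 1/2) × 3² / 8 = 0.5 × 9 / 8 = 0.5625 dB.
Output = -11 − 0.5625 = -11.5625 dBV.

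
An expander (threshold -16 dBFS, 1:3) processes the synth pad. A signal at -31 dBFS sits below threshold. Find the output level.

-61 dBFS

Undershoot = (-16) − (-31) = 15 dB.
At 1:3, that expands to 45 dB under threshold.
Output = -16 − 45 = -61 dBFS.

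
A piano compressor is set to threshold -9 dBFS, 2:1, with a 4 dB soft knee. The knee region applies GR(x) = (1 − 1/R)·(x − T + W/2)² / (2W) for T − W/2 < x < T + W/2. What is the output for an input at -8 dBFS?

-8.5625 dBFS

x − T + W/2 = -8 − (-9) + 2 = 3.
GR = (1 − 1/2) × 3² / 8 = 0.5 × 9 / 8 = 0.5625 dB.
Output = -8 − 0.5625 = -8.5625 dBFS.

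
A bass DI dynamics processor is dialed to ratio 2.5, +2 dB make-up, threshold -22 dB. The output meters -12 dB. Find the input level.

-2 dB

Stripping the +2 dB make-up gives -14 dB at the gain stage.
The compressed level sits -14 − (-22) = 8 dB over threshold.
Input overshoot = R × output overshoot = 20 dB → input = -22 + 20 = -2 dB.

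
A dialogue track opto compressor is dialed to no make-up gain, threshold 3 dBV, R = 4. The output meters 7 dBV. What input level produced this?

19 dBV

The compressed level sits 7 − 3 = 4 dB over threshold.
Undo the ratio: input overshoot = 4 × 4 = 16 dB, giving input = 19 dBV.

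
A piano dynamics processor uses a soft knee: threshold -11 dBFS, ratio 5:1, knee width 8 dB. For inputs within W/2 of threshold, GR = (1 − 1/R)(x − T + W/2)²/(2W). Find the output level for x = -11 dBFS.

x − T + W/2 = -11 − (-11) + 4 = 4.
GR = (1 − 1/5) × 4² / 16 = 0.8 × 16 / 16 = 0.8 dB.
Output = -11 − 0.8 = -11.8 dBFS.

-11.8 dBFS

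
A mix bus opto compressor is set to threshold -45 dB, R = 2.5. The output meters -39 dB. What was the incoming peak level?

That's 6 dB above the -45 dB threshold.
Undo the ratio: input overshoot = 6 × 2.5 = 15 dB, giving input = -30 dB.

-30 dB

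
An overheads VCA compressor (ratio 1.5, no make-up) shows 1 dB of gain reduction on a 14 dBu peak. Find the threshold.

11 dBu

Let T be the threshold. Output overshoot = (input overshoot)/R, so 13 − T = (14 − T)/1.5.
1.5·(13 − T) = 14 − T → 0.5·T = 19.5 − 14 = 5.5.
T = 5.5/0.5 = 11 dBu.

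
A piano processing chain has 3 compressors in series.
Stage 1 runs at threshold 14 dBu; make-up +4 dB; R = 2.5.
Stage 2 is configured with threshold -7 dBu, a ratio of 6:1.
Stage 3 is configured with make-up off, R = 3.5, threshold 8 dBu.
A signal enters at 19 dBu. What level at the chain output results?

Stage 1: overshoot 5 dB → 5/2.5 = 2 dB → 16 dBu; +4 dB make-up → 20 dBu.
Stage 2: overshoot 27 dB → 27/6 = 4.5 dB → -2.5 dBu.
Stage 3: below threshold (-2.5 ≤ 8); passes unchanged; output -2.5 dBu.

-2.5 dBu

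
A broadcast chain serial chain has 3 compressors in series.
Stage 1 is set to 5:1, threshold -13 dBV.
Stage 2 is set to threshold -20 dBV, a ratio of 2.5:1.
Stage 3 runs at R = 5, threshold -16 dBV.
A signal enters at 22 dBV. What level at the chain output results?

Stage 1: overshoot 35 dB → 35/5 = 7 dB → -6 dBV.
Stage 2: 14 dB above -20 dBV, reduced 2.5:1 to 5.6 dB above → -14.4 dBV.
Stage 3: overshoot 1.6 dB → 1.6/5 = 0.32 dB → -15.68 dBV.

-15.68 dBV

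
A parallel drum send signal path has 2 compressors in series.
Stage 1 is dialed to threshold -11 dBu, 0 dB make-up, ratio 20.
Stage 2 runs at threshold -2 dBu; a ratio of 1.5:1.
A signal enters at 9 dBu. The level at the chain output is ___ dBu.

Stage 1: 9 dBu is 20 dB over -11 dBu; at 20:1 that becomes 1 dB over, giving -10 dBu.
Stage 2: -10 dBu is at or below the -2 dBu threshold — no compression; output -10 dBu.

-10 dBu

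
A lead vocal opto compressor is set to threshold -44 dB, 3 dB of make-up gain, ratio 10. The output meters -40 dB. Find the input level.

-34 dB

Remove make-up: -40 − 3 = -43 dB.
Post-compression overshoot = -43 − (-44) = 1 dB.
Before 10:1 compression the overshoot was 1 × 10 = 10 dB, so input = -44 + 10 = -34 dB.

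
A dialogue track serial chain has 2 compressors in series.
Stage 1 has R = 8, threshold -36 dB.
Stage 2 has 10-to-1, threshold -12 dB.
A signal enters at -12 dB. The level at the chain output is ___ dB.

Stage 1: 24 dB above -36 dB, reduced 8:1 to 3 dB above → -33 dB.
Stage 2: -33 dB ≤ -12 dB, so stage 2 doesn't engage; output -33 dB.

-33 dB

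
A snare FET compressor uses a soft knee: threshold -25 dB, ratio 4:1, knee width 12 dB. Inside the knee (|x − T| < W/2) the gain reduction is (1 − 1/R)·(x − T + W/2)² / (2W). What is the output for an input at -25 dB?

-26.125 dB

x − T + W/2 = -25 − (-25) + 6 = 6.
GR = (1 − 1/4) × 6² / 24 = 0.75 × 36 / 24 = 1.125 dB.
Output = -25 − 1.125 = -26.125 dB.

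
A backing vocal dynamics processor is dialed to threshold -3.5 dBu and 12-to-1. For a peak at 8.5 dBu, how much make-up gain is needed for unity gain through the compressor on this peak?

Without make-up, output = threshold + overshoot/12 = -3.5 + 1 = -2.5 dBu.
Gap to target: 11 dB.

11 dB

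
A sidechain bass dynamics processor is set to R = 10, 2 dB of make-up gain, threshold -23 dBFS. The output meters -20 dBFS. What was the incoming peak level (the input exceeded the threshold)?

-13 dBFS

Before make-up, the level was -20 − 2 = -22 dBFS.
That's 1 dB above the -23 dBFS threshold.
Input overshoot = R × output overshoot = 10 dB → input = -23 + 10 = -13 dBFS.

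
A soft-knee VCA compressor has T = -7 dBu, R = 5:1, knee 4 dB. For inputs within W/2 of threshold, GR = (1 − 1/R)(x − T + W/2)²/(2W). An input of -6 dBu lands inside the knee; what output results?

-6.9 dBu

x − T + W/2 = -6 − (-7) + 2 = 3.
GR = (1 − 1/5) × 3² / 8 = 0.8 × 9 / 8 = 0.9 dB.
Output = -6 − 0.9 = -6.9 dBu.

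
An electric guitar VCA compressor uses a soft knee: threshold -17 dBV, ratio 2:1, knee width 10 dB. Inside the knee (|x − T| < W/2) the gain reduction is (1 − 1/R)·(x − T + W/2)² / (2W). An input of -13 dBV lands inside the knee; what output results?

x − T + W/2 = -13 − (-17) + 5 = 9.
GR = (1 − 1/2) × 9² / 20 = 0.5 × 81 / 20 = 2.025 dB.
Output = -13 − 2.025 = -15.025 dBV.

-15.025 dBV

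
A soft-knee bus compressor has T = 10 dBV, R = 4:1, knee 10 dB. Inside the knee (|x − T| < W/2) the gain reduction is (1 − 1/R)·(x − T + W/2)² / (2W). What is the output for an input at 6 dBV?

5.9625 dBV

x − T + W/2 = 6 − 10 + 5 = 1.
GR = (1 − 1/4) × 1² / 20 = 0.75 × 1 / 20 = 0.0375 dB.
Output = 6 − 0.0375 = 5.9625 dBV.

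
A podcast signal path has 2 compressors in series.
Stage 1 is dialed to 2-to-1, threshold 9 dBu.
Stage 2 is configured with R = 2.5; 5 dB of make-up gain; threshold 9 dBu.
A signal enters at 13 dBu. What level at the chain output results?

14.8 dBu

Stage 1: 4 dB above 9 dBu, reduced 2:1 to 2 dB above → 11 dBu.
Stage 2: 2 dB above 9 dBu, reduced 2.5:1 to 0.8 dB above → 9.8 dBu; +5 dB make-up → 14.8 dBu.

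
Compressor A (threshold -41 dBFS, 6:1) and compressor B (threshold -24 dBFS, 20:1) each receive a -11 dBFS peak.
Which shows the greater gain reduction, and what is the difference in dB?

A, by 12.65 dB

A: GR = 30 − 30/6 = 25 dB.
B: GR = 13 − 13/20 = 12.35 dB.
Difference: 12.65 dB in favour of A.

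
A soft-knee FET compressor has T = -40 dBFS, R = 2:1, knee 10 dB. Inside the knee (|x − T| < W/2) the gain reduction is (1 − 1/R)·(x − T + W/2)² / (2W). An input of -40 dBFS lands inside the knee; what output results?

x − T + W/2 = -40 − (-40) + 5 = 5.
GR = (1 − 1/2) × 5² / 20 = 0.5 × 25 / 20 = 0.625 dB.
Output = -40 − 0.625 = -40.625 dBFS.

-40.625 dBFS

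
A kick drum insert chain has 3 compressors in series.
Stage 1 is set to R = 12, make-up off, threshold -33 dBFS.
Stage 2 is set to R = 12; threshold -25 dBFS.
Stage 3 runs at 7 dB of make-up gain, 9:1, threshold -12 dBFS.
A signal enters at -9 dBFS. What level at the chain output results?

Stage 1: overshoot 24 dB → 24/12 = 2 dB → -31 dBFS.
Stage 2: below threshold (-31 ≤ -25); passes unchanged; output -31 dBFS.
Stage 3: below threshold (-31 ≤ -12); passes unchanged; make-up brings it to -24 dBFS.

-24 dBFS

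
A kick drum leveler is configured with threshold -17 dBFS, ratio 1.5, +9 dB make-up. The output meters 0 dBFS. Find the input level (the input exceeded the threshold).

-5 dBFS

Stripping the +9 dB make-up gives -9 dBFS at the gain stage.
The compressed level sits -9 − (-17) = 8 dB over threshold.
Input overshoot = R × output overshoot = 12 dB → input = -17 + 12 = -5 dBFS.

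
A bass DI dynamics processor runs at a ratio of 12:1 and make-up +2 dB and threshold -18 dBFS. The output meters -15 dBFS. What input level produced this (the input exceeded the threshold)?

Stripping the +2 dB make-up gives -17 dBFS at the gain stage.
The compressed level sits -17 − (-18) = 1 dB over threshold.
Input overshoot = R × output overshoot = 12 dB → input = -18 + 12 = -6 dBFS.

-6 dBFS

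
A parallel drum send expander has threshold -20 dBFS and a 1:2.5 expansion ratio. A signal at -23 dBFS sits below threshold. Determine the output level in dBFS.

-27.5 dBFS

The input is 3 dB below the -20 dBFS threshold.
A 1:2.5 expander multiplies undershoot by 2.5: 3 × 2.5 = 7.5 dB below threshold.
Output = -20 − 7.5 = -27.5 dBFS.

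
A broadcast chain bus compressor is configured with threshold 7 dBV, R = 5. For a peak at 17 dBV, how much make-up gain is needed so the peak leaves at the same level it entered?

Without make-up, output = threshold + overshoot/5 = 7 + 2 = 9 dBV.
Gap to target: 8 dB.

8 dB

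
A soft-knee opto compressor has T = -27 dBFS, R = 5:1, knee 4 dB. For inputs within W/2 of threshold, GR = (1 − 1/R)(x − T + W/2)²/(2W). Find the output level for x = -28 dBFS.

-28.1 dBFS

x − T + W/2 = -28 − (-27) + 2 = 1.
GR = (1 − 1/5) × 1² / 8 = 0.8 × 1 / 8 = 0.1 dB.
Output = -28 − 0.1 = -28.1 dBFS.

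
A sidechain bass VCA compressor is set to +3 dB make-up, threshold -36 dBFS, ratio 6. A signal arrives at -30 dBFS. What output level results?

-32 dBFS

Overshoot: -30 − (-36) = 6 dB.
At 6:1 the overshoot is divided by 6, leaving 1 dB above threshold.
Output = -36 + 1 = -35 dBFS; make-up adds 3 dB, giving -32 dBFS.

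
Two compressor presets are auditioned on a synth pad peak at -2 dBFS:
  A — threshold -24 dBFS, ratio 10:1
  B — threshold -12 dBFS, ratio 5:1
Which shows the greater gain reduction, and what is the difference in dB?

A: GR = 22 − 22/10 = 19.8 dB.
B: GR = 10 − 10/5 = 8 dB.
Difference: 11.8 dB in favour of A.

A, by 11.8 dB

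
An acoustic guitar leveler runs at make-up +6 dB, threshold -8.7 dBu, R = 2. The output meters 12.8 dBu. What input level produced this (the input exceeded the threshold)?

22.3 dBu

Remove make-up: 12.8 − 6 = 6.8 dBu.
That's 15.5 dB above the -8.7 dBu threshold.
Input overshoot = R × output overshoot = 31 dB → input = -8.7 + 31 = 22.3 dBu.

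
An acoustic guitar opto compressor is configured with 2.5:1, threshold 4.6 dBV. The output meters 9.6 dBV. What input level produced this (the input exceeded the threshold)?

17.1 dBV

The compressed level sits 9.6 − 4.6 = 5 dB over threshold.
Undo the ratio: input overshoot = 5 × 2.5 = 12.5 dB, giving input = 17.1 dBV.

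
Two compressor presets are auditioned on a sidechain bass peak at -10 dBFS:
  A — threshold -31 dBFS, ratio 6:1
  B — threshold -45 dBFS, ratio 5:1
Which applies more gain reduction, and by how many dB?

B, by 10.5 dB

A: 21 dB over, compressed to 3.5 dB over, so 17.5 dB of GR.
B: 35 dB over, compressed to 7 dB over, so 28 dB of GR.
B applies 10.5 dB more gain reduction.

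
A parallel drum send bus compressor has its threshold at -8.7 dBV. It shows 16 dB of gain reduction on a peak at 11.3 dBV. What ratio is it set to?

5:1

Input overshoot = 11.3 − (-8.7) = 20 dB.
Output overshoot = 20 − 16 = 4 dB.
Ratio = input overshoot / output overshoot = 20 / 4 = 5.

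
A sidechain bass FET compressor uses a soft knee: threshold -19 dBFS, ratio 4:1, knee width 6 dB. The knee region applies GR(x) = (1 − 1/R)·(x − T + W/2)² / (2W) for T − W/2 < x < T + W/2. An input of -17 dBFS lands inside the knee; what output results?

-18.5625 dBFS

x − T + W/2 = -17 − (-19) + 3 = 5.
GR = (1 − 1/4) × 5² / 12 = 0.75 × 25 / 12 = 1.5625 dB.
Output = -17 − 1.5625 = -18.5625 dBFS.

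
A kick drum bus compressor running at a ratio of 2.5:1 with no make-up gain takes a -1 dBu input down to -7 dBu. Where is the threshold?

Gain reduction = -1 − (-7) = 6 dB; output overshoot = GR / (R − 1) = 6 / 1.5 = 4 dB.
Threshold = output − output overshoot = -7 − 4 = -11 dBu.

-11 dBu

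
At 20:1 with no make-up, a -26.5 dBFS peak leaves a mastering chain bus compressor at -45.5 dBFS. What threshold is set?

Gain reduction = -26.5 − (-45.5) = 19 dB; output overshoot = GR / (R − 1) = 19 / 19 = 1 dB.
Threshold = output − output overshoot = -45.5 − 1 = -46.5 dBFS.

-46.5 dBFS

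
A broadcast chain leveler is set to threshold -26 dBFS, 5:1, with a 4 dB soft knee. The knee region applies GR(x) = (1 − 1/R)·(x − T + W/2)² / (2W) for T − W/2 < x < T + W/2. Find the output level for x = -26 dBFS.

x − T + W/2 = -26 − (-26) + 2 = 2.
GR = (1 − 1/5) × 2² / 8 = 0.8 × 4 / 8 = 0.4 dB.
Output = -26 − 0.4 = -26.4 dBFS.

-26.4 dBFS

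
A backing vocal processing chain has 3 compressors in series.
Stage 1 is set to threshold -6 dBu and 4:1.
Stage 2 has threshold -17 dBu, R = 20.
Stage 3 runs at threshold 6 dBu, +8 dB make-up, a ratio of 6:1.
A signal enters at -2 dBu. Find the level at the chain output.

Stage 1: -2 dBu is 4 dB over -6 dBu; at 4:1 that becomes 1 dB over, giving -5 dBu.
Stage 2: -5 dBu is 12 dB over -17 dBu; at 20:1 that becomes 0.6 dB over, giving -16.4 dBu.
Stage 3: -16.4 dBu is at or below the 6 dBu threshold — no compression; make-up brings it to -8.4 dBu.

-8.4 dBu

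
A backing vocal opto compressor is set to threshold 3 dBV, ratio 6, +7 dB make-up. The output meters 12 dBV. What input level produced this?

Stripping the +7 dB make-up gives 5 dBV at the gain stage.
Post-compression overshoot = 5 − 3 = 2 dB.
Undo the ratio: input overshoot = 2 × 6 = 12 dB, giving input = 15 dBV.

15 dBV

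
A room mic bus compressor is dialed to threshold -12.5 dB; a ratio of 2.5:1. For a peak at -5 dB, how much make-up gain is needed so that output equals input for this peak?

4.5 dB

Without make-up, output = threshold + overshoot/2.5 = -12.5 + 3 = -9.5 dB.
Gap to target: 4.5 dB.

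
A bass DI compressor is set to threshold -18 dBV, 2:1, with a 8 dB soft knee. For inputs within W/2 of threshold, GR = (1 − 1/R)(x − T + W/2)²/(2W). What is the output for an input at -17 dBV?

-17.78125 dBV

x − T + W/2 = -17 − (-18) + 4 = 5.
GR = (1 − 1/2) × 5² / 16 = 0.5 × 25 / 16 = 0.78125 dB.
Output = -17 − 0.78125 = -17.78125 dBV.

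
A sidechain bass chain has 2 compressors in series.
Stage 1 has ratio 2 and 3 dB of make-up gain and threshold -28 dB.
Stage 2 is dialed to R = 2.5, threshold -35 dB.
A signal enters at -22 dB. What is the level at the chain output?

Stage 1: overshoot 6 dB → 6/2 = 3 dB → -25 dB; +3 dB make-up → -22 dB.
Stage 2: -22 dB is 13 dB over -35 dB; at 2.5:1 that becomes 5.2 dB over, giving -29.8 dB.

-29.8 dB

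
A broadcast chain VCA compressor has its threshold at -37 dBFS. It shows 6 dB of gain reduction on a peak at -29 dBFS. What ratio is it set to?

4:1

Input overshoot = -29 − (-37) = 8 dB.
Output overshoot = 8 − 6 = 2 dB.
Ratio = input overshoot / output overshoot = 8 / 2 = 4.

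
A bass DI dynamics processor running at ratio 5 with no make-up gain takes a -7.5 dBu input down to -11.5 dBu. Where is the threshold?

-12.5 dBu

Input is 5 dB above T (since output overshoot × R = input overshoot: (-11.5 − T)·5 = -7.5 − T gives T = -12.5 dBu).
Check: -12.5 + (-7.5 − (-12.5))/5 = -12.5 + 1 = -11.5 dBu. ✓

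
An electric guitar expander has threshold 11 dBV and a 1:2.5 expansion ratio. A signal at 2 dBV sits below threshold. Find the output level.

The input is 9 dB below the 11 dBV threshold.
A 1:2.5 expander multiplies undershoot by 2.5: 9 × 2.5 = 22.5 dB below threshold.
Output = 11 − 22.5 = -11.5 dBV.

-11.5 dBV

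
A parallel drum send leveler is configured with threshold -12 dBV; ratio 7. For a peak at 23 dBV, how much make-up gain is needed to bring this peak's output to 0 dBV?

7 dB

The peak compresses to -12 + 35/7 = -7 dBV.
To reach 0 dBV requires 0 − (-7) = 7 dB of make-up.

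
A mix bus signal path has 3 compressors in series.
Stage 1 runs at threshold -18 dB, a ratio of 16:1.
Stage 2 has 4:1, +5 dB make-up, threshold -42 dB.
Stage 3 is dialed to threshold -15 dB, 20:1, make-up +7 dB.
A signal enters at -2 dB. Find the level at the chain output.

-23.75 dB

Stage 1: overshoot 16 dB → 16/16 = 1 dB → -17 dB.
Stage 2: -17 dB is 25 dB over -42 dB; at 4:1 that becomes 6.25 dB over, giving -35.75 dB; +5 dB make-up → -30.75 dB.
Stage 3: -30.75 dB is at or below the -15 dB threshold — no compression; make-up brings it to -23.75 dB.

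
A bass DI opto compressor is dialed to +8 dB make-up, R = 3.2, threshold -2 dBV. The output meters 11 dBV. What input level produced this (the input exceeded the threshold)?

Remove make-up: 11 − 8 = 3 dBV.
The compressed level sits 3 − (-2) = 5 dB over threshold.
Input overshoot = R × output overshoot = 16 dB → input = -2 + 16 = 14 dBV.

14 dBV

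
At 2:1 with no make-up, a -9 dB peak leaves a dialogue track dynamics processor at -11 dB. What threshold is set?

-13 dB

Let T be the threshold. Output overshoot = (input overshoot)/R, so -11 − T = (-9 − T)/2.
2·(-11 − T) = -9 − T → 1·T = -22 − (-9) = -13.
T = -13/1 = -13 dB.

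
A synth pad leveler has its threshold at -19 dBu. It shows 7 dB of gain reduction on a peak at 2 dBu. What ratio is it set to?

Input overshoot = 2 − (-19) = 21 dB.
Output overshoot = 21 − 7 = 14 dB.
Ratio = input overshoot / output overshoot = 21 / 14 = 1.5.

1.5:1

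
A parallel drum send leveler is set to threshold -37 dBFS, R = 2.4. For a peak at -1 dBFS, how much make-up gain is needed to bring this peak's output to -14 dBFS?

The peak compresses to -37 + 36/2.4 = -22 dBFS.
To reach -14 dBFS requires -14 − (-22) = 8 dB of make-up.

8 dB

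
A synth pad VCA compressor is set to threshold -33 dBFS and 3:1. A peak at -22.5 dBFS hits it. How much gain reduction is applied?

7 dB

-22.5 dBFS exceeds the threshold by 10.5 dB.
A 3:1 ratio leaves 3.5 dB of that excess.
Gain reduction = 10.5 − 3.5 = 7 dB.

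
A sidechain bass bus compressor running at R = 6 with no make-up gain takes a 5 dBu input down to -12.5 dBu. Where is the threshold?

Let T be the threshold. Output overshoot = (input overshoot)/R, so -12.5 − T = (5 − T)/6.
6·(-12.5 − T) = 5 − T → 5·T = -75 − 5 = -80.
T = -80/5 = -16 dBu.

-16 dBu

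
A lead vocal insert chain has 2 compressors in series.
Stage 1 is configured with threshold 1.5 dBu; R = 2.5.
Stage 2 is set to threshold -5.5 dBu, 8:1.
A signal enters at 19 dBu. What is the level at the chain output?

Stage 1: overshoot 17.5 dB → 17.5/2.5 = 7 dB → 8.5 dBu.
Stage 2: 8.5 dBu is 14 dB over -5.5 dBu; at 8:1 that becomes 1.75 dB over, giving -3.75 dBu.

-3.75 dBu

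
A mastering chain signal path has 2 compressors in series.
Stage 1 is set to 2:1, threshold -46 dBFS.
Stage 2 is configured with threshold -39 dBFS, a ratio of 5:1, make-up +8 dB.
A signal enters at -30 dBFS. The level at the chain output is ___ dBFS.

-30.8 dBFS

Stage 1: 16 dB above -46 dBFS, reduced 2:1 to 8 dB above → -38 dBFS.
Stage 2: 1 dB above -39 dBFS, reduced 5:1 to 0.2 dB above → -38.8 dBFS; +8 dB make-up → -30.8 dBFS.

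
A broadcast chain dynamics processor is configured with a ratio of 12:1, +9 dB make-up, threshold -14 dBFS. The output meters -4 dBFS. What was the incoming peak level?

Stripping the +9 dB make-up gives -13 dBFS at the gain stage.
That's 1 dB above the -14 dBFS threshold.
Input overshoot = R × output overshoot = 12 dB → input = -14 + 12 = -2 dBFS.

-2 dBFS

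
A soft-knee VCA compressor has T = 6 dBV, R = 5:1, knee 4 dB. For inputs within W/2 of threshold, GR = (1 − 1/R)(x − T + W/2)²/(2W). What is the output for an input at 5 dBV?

4.9 dBV

x − T + W/2 = 5 − 6 + 2 = 1.
GR = (1 − 1/5) × 1² / 8 = 0.8 × 1 / 8 = 0.1 dB.
Output = 5 − 0.1 = 4.9 dBV.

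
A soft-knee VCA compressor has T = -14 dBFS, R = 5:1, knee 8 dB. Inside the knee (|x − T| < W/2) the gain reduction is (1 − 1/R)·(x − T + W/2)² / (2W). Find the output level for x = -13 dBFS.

x − T + W/2 = -13 − (-14) + 4 = 5.
GR = (1 − 1/5) × 5² / 16 = 0.8 × 25 / 16 = 1.25 dB.
Output = -13 − 1.25 = -14.25 dBFS.

-14.25 dBFS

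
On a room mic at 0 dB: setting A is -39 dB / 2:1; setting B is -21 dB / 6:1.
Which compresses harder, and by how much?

A, by 2 dB

A: GR = 39 − 39/2 = 19.5 dB.
B: GR = 21 − 21/6 = 17.5 dB.
A reduces 2 dB more.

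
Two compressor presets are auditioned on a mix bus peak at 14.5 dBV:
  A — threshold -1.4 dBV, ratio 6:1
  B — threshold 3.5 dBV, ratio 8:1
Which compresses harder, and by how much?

A, by 3.625 dB

A: overshoot 15.9 dB → output overshoot 2.65 dB → GR 13.25 dB.
B: overshoot 11 dB → output overshoot 1.375 dB → GR 9.625 dB.
Difference: 3.625 dB in favour of A.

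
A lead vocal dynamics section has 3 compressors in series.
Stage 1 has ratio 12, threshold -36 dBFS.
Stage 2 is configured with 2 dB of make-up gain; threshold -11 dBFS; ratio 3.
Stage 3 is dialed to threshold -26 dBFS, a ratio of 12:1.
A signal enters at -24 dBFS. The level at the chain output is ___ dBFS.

-33 dBFS

Stage 1: overshoot 12 dB → 12/12 = 1 dB → -35 dBFS.
Stage 2: -35 dBFS is at or below the -11 dBFS threshold — no compression; make-up brings it to -33 dBFS.
Stage 3: -33 dBFS is at or below the -26 dBFS threshold — no compression; output -33 dBFS.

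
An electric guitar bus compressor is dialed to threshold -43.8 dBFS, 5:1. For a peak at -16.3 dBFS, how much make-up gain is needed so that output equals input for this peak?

22 dB

Overshoot 27.5 dB → 27.5/5 = 5.5 dB after compression, so the compressed level is -43.8 + 5.5 = -38.3 dBFS.
Make-up = target − compressed = -16.3 − (-38.3) = 22 dB.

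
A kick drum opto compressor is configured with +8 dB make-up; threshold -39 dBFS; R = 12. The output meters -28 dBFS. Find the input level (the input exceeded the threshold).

Remove make-up: -28 − 8 = -36 dBFS.
Post-compression overshoot = -36 − (-39) = 3 dB.
Undo the ratio: input overshoot = 3 × 12 = 36 dB, giving input = -3 dBFS.

-3 dBFS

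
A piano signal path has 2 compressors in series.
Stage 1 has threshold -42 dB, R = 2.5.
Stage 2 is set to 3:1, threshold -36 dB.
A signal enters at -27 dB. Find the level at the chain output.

Stage 1: -27 dB is 15 dB over -42 dB; at 2.5:1 that becomes 6 dB over, giving -36 dB.
Stage 2: below threshold (-36 ≤ -36); passes unchanged; output -36 dB.

-36 dB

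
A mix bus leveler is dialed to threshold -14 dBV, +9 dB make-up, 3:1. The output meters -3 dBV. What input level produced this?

-8 dBV

Stripping the +9 dB make-up gives -12 dBV at the gain stage.
That's 2 dB above the -14 dBV threshold.
Undo the ratio: input overshoot = 2 × 3 = 6 dB, giving input = -8 dBV.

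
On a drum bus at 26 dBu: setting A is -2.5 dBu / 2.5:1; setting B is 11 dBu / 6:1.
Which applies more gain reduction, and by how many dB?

A: 28.5 dB over, compressed to 11.4 dB over, so 17.1 dB of GR.
B: 15 dB over, compressed to 2.5 dB over, so 12.5 dB of GR.
A reduces 4.6 dB more.

A, by 4.6 dB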